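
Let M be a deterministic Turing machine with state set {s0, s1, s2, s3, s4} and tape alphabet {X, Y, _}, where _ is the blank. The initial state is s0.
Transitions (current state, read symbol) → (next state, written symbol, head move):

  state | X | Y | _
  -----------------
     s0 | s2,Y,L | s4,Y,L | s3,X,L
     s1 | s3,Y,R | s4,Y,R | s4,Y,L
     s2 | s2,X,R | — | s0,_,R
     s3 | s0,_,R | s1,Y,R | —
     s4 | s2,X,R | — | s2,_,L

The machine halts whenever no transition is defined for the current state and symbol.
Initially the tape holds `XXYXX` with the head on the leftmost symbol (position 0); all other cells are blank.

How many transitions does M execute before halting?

state=s0 head=0 tape=__[X]XYXX   (s0,X)→(s2,Y,L)
state=s2 head=-1 tape=_[_]YXYXX   (s2,_)→(s0,_,R)
state=s0 head=0 tape=__[Y]XYXX   (s0,Y)→(s4,Y,L)
state=s4 head=-1 tape=_[_]YXYXX   (s4,_)→(s2,_,L)
state=s2 head=-2 tape=[_]_YXYXX   (s2,_)→(s0,_,R)
state=s0 head=-1 tape=_[_]YXYXX   (s0,_)→(s3,X,L)
state=s3 head=-2 tape=[_]XYXYXX
M halts after 6 transitions.

6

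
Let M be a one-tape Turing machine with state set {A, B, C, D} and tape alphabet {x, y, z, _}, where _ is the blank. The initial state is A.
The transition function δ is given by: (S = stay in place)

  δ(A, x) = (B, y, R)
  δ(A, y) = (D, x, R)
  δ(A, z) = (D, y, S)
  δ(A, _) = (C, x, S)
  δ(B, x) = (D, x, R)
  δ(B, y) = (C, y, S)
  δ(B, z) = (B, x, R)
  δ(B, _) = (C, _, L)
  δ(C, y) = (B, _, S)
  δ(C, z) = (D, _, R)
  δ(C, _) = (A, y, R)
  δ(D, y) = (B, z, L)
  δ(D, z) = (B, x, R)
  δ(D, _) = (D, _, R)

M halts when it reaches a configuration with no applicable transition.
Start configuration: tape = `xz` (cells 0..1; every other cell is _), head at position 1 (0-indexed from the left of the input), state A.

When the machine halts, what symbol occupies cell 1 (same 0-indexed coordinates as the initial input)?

x

state=A head=1 tape=x[z]_   (A,z)→(D,y,S)
state=D head=1 tape=x[y]_   (D,y)→(B,z,L)
state=B head=0 tape=[x]z_   (B,x)→(D,x,R)
state=D head=1 tape=x[z]_   (D,z)→(B,x,R)
state=B head=2 tape=xx[_]   (B,_)→(C,_,L)
state=C head=1 tape=x[x]_
Cell 1 holds x when M halts.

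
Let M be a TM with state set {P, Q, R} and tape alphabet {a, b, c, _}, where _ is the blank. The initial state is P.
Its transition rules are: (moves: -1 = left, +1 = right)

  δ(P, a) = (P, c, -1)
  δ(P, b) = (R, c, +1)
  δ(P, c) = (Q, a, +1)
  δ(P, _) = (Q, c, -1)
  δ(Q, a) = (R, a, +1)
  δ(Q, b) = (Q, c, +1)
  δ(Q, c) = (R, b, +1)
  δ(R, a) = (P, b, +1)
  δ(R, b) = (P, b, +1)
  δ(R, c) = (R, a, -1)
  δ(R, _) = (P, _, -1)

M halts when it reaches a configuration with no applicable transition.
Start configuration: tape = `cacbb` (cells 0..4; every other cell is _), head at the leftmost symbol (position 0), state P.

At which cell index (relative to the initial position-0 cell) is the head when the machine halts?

state=P head=0 tape=___[c]acbb   (P,c)→(Q,a,+1)
state=Q head=1 tape=___a[a]cbb   (Q,a)→(R,a,+1)
state=R head=2 tape=___aa[c]bb   (R,c)→(R,a,-1)
state=R head=1 tape=___a[a]abb   (R,a)→(P,b,+1)
state=P head=2 tape=___ab[a]bb   (P,a)→(P,c,-1)
state=P head=1 tape=___a[b]cbb   (P,b)→(R,c,+1)
state=R head=2 tape=___ac[c]bb   (R,c)→(R,a,-1)
state=R head=1 tape=___a[c]abb   (R,c)→(R,a,-1)
state=R head=0 tape=___[a]aabb   (R,a)→(P,b,+1)
state=P head=1 tape=___b[a]abb   (P,a)→(P,c,-1)
state=P head=0 tape=___[b]cabb   (P,b)→(R,c,+1)
state=R head=1 tape=___c[c]abb   (R,c)→(R,a,-1)
state=R head=0 tape=___[c]aabb   (R,c)→(R,a,-1)
state=R head=-1 tape=__[_]aaabb   (R,_)→(P,_,-1)
state=P head=-2 tape=_[_]_aaabb   (P,_)→(Q,c,-1)
state=Q head=-3 tape=[_]c_aaabb
At halt the head is at cell -3.

-3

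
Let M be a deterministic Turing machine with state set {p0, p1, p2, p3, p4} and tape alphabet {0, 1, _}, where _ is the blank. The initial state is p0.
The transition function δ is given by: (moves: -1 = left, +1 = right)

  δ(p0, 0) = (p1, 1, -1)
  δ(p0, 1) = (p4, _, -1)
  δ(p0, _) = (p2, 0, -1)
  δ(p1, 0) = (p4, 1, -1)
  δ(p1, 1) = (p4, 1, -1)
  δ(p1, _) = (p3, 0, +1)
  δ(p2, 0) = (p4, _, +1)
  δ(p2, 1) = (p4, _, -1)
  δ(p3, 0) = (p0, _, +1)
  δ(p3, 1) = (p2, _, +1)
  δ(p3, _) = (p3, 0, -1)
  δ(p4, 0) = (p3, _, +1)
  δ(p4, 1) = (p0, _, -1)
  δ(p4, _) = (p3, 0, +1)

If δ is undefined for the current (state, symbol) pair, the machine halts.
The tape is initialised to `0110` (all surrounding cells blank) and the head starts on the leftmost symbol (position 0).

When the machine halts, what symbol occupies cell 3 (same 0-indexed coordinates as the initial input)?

_

state=p0 head=0 tape=_[0]110___   (p0,0)→(p1,1,-1)
state=p1 head=-1 tape=[_]1110___   (p1,_)→(p3,0,+1)
state=p3 head=0 tape=0[1]110___   (p3,1)→(p2,_,+1)
state=p2 head=1 tape=0_[1]10___   (p2,1)→(p4,_,-1)
state=p4 head=0 tape=0[_]_10___   (p4,_)→(p3,0,+1)
state=p3 head=1 tape=00[_]10___   (p3,_)→(p3,0,-1)
state=p3 head=0 tape=0[0]010___   (p3,0)→(p0,_,+1)
state=p0 head=1 tape=0_[0]10___   (p0,0)→(p1,1,-1)
state=p1 head=0 tape=0[_]110___   (p1,_)→(p3,0,+1)
state=p3 head=1 tape=00[1]10___   (p3,1)→(p2,_,+1)
state=p2 head=2 tape=00_[1]0___   (p2,1)→(p4,_,-1)
state=p4 head=1 tape=00[_]_0___   (p4,_)→(p3,0,+1)
state=p3 head=2 tape=000[_]0___   (p3,_)→(p3,0,-1)
state=p3 head=1 tape=00[0]00___   (p3,0)→(p0,_,+1)
state=p0 head=2 tape=00_[0]0___   (p0,0)→(p1,1,-1)
state=p1 head=1 tape=00[_]10___   (p1,_)→(p3,0,+1)
state=p3 head=2 tape=000[1]0___   (p3,1)→(p2,_,+1)
state=p2 head=3 tape=000_[0]___   (p2,0)→(p4,_,+1)
state=p4 head=4 tape=000__[_]__   (p4,_)→(p3,0,+1)
state=p3 head=5 tape=000__0[_]_   (p3,_)→(p3,0,-1)
state=p3 head=4 tape=000__[0]0_   (p3,0)→(p0,_,+1)
state=p0 head=5 tape=000___[0]_   (p0,0)→(p1,1,-1)
state=p1 head=4 tape=000__[_]1_   (p1,_)→(p3,0,+1)
state=p3 head=5 tape=000__0[1]_   (p3,1)→(p2,_,+1)
state=p2 head=6 tape=000__0_[_]
Cell 3 holds _ when M halts.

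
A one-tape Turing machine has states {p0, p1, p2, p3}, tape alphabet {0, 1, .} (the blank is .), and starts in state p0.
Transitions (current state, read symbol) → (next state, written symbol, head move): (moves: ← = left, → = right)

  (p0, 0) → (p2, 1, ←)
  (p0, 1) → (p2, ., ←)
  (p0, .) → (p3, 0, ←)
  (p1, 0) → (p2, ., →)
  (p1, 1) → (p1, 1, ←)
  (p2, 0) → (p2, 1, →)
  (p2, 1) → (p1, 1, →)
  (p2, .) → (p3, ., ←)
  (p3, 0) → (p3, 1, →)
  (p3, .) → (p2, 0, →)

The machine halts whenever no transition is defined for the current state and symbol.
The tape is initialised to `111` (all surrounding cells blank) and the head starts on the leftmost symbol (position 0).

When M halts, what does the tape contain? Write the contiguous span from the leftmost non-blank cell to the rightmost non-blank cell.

11.11

state=p0 head=0 tape=..[1]11   (p0,1)→(p2,.,←)
state=p2 head=-1 tape=.[.].11   (p2,.)→(p3,.,←)
state=p3 head=-2 tape=[.]..11   (p3,.)→(p2,0,→)
state=p2 head=-1 tape=0[.].11   (p2,.)→(p3,.,←)
state=p3 head=-2 tape=[0]..11   (p3,0)→(p3,1,→)
state=p3 head=-1 tape=1[.].11   (p3,.)→(p2,0,→)
state=p2 head=0 tape=10[.]11   (p2,.)→(p3,.,←)
state=p3 head=-1 tape=1[0].11   (p3,0)→(p3,1,→)
state=p3 head=0 tape=11[.]11   (p3,.)→(p2,0,→)
state=p2 head=1 tape=110[1]1   (p2,1)→(p1,1,→)
state=p1 head=2 tape=1101[1]   (p1,1)→(p1,1,←)
state=p1 head=1 tape=110[1]1   (p1,1)→(p1,1,←)
state=p1 head=0 tape=11[0]11   (p1,0)→(p2,.,→)
state=p2 head=1 tape=11.[1]1   (p2,1)→(p1,1,→)
state=p1 head=2 tape=11.1[1]   (p1,1)→(p1,1,←)
state=p1 head=1 tape=11.[1]1   (p1,1)→(p1,1,←)
state=p1 head=0 tape=11[.]11
The non-blank tape span at halt is 11.11.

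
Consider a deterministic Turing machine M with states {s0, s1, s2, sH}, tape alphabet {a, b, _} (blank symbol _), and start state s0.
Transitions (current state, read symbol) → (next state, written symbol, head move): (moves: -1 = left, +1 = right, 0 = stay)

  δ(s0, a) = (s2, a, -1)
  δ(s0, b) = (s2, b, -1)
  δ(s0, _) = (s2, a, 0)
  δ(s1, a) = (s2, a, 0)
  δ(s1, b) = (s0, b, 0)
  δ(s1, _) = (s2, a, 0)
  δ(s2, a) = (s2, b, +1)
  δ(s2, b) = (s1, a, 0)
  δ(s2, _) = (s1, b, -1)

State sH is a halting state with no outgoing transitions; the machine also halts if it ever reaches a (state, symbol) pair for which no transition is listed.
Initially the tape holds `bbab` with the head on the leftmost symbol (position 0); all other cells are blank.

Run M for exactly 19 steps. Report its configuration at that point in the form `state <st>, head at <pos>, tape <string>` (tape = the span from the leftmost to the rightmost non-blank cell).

state s0, head at 3, tape bbbbbbb

s0 | __[b]bab_   read b → write b, move -1, go to s2
s2 | _[_]bbab_   read _ → write b, move -1, go to s1
s1 | [_]bbbab_   read _ → write a, move 0, go to s2
s2 | [a]bbbab_   read a → write b, move +1, go to s2
s2 | b[b]bbab_   read b → write a, move 0, go to s1
s1 | b[a]bbab_   read a → write a, move 0, go to s2
s2 | b[a]bbab_   read a → write b, move +1, go to s2
s2 | bb[b]bab_   read b → write a, move 0, go to s1
s1 | bb[a]bab_   read a → write a, move 0, go to s2
s2 | bb[a]bab_   read a → write b, move +1, go to s2
s2 | bbb[b]ab_   read b → write a, move 0, go to s1
s1 | bbb[a]ab_   read a → write a, move 0, go to s2
s2 | bbb[a]ab_   read a → write b, move +1, go to s2
s2 | bbbb[a]b_   read a → write b, move +1, go to s2
s2 | bbbbb[b]_   read b → write a, move 0, go to s1
s1 | bbbbb[a]_   read a → write a, move 0, go to s2
s2 | bbbbb[a]_   read a → write b, move +1, go to s2
s2 | bbbbbb[_]   read _ → write b, move -1, go to s1
s1 | bbbbb[b]b   read b → write b, move 0, go to s0
s0 | bbbbb[b]b
After 19 steps: state s0, head at 3, tape bbbbbbb.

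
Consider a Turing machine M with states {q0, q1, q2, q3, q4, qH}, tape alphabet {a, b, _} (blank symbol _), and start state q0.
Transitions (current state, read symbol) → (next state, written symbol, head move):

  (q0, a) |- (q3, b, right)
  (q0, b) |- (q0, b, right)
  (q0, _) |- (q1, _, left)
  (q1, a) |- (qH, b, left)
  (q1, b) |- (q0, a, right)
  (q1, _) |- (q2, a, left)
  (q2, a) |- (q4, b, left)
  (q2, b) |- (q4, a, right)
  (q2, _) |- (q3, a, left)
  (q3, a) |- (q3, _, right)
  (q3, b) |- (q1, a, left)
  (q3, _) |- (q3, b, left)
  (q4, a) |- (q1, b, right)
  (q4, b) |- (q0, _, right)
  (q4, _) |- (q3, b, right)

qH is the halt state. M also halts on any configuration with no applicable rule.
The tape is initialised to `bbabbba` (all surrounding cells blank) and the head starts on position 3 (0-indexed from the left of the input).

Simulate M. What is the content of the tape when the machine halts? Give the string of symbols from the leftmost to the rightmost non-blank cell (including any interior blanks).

state=q0 head=3 tape=bba[b]bba__   (q0,b)→(q0,b,right)
state=q0 head=4 tape=bbab[b]ba__   (q0,b)→(q0,b,right)
state=q0 head=5 tape=bbabb[b]a__   (q0,b)→(q0,b,right)
state=q0 head=6 tape=bbabbb[a]__   (q0,a)→(q3,b,right)
state=q3 head=7 tape=bbabbbb[_]_   (q3,_)→(q3,b,left)
state=q3 head=6 tape=bbabbb[b]b_   (q3,b)→(q1,a,left)
state=q1 head=5 tape=bbabb[b]ab_   (q1,b)→(q0,a,right)
state=q0 head=6 tape=bbabba[a]b_   (q0,a)→(q3,b,right)
state=q3 head=7 tape=bbabbab[b]_   (q3,b)→(q1,a,left)
state=q1 head=6 tape=bbabba[b]a_   (q1,b)→(q0,a,right)
state=q0 head=7 tape=bbabbaa[a]_   (q0,a)→(q3,b,right)
state=q3 head=8 tape=bbabbaab[_]   (q3,_)→(q3,b,left)
state=q3 head=7 tape=bbabbaa[b]b   (q3,b)→(q1,a,left)
state=q1 head=6 tape=bbabba[a]ab   (q1,a)→(qH,b,left)
state=qH head=5 tape=bbabb[a]bab
The non-blank tape span at halt is bbabbabab.

bbabbabab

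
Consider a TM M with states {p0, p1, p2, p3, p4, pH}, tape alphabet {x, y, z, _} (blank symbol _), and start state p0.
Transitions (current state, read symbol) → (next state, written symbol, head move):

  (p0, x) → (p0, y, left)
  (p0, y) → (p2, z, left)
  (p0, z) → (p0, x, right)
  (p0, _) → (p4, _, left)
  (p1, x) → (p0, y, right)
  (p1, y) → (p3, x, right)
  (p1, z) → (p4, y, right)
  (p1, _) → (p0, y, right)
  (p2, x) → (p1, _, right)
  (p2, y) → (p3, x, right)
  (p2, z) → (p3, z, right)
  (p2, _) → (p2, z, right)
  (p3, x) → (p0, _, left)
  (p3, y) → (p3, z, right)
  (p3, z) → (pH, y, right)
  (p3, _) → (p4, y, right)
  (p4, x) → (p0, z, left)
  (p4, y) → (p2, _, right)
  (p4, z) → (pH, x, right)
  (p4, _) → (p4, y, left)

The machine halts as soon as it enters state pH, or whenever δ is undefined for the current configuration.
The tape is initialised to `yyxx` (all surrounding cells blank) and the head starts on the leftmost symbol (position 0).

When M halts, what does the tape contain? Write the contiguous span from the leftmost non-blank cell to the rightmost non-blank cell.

yx_x

p0 | _[y]yxx   read y → write z, move left, go to p2
p2 | [_]zyxx   read _ → write z, move right, go to p2
p2 | z[z]yxx   read z → write z, move right, go to p3
p3 | zz[y]xx   read y → write z, move right, go to p3
p3 | zzz[x]x   read x → write _, move left, go to p0
p0 | zz[z]_x   read z → write x, move right, go to p0
p0 | zzx[_]x   read _ → write _, move left, go to p4
p4 | zz[x]_x   read x → write z, move left, go to p0
p0 | z[z]z_x   read z → write x, move right, go to p0
p0 | zx[z]_x   read z → write x, move right, go to p0
p0 | zxx[_]x   read _ → write _, move left, go to p4
p4 | zx[x]_x   read x → write z, move left, go to p0
p0 | z[x]z_x   read x → write y, move left, go to p0
p0 | [z]yz_x   read z → write x, move right, go to p0
p0 | x[y]z_x   read y → write z, move left, go to p2
p2 | [x]zz_x   read x → write _, move right, go to p1
p1 | _[z]z_x   read z → write y, move right, go to p4
p4 | _y[z]_x   read z → write x, move right, go to pH
pH | _yx[_]x
The non-blank tape span at halt is yx_x.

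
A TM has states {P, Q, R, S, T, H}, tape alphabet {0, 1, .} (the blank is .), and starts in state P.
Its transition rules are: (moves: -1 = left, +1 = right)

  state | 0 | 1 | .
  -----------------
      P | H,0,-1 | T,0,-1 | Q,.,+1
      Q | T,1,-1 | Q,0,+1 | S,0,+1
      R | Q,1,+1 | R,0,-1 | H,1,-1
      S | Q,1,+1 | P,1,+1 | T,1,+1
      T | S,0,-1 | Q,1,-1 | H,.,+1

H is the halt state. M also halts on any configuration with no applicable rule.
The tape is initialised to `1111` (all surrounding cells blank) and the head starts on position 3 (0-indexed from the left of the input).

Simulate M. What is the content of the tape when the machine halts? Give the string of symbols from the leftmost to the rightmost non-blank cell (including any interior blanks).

000001

state=P head=3 tape=111[1]....   (P,1)→(T,0,-1)
state=T head=2 tape=11[1]0....   (T,1)→(Q,1,-1)
state=Q head=1 tape=1[1]10....   (Q,1)→(Q,0,+1)
state=Q head=2 tape=10[1]0....   (Q,1)→(Q,0,+1)
state=Q head=3 tape=100[0]....   (Q,0)→(T,1,-1)
state=T head=2 tape=10[0]1....   (T,0)→(S,0,-1)
state=S head=1 tape=1[0]01....   (S,0)→(Q,1,+1)
state=Q head=2 tape=11[0]1....   (Q,0)→(T,1,-1)
state=T head=1 tape=1[1]11....   (T,1)→(Q,1,-1)
state=Q head=0 tape=[1]111....   (Q,1)→(Q,0,+1)
state=Q head=1 tape=0[1]11....   (Q,1)→(Q,0,+1)
state=Q head=2 tape=00[1]1....   (Q,1)→(Q,0,+1)
state=Q head=3 tape=000[1]....   (Q,1)→(Q,0,+1)
state=Q head=4 tape=0000[.]...   (Q,.)→(S,0,+1)
state=S head=5 tape=00000[.]..   (S,.)→(T,1,+1)
state=T head=6 tape=000001[.].   (T,.)→(H,.,+1)
state=H head=7 tape=000001.[.]
The non-blank tape span at halt is 000001.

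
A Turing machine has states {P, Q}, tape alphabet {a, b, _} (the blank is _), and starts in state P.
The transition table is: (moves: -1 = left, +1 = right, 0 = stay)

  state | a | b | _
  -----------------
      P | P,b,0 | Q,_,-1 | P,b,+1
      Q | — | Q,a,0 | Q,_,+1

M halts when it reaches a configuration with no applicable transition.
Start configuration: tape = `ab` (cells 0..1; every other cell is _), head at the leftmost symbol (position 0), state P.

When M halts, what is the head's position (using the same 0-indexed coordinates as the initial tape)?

1

P | _[a]b   read a → write b, move 0, go to P
P | _[b]b   read b → write _, move -1, go to Q
Q | [_]_b   read _ → write _, move +1, go to Q
Q | _[_]b   read _ → write _, move +1, go to Q
Q | __[b]   read b → write a, move 0, go to Q
Q | __[a]
At halt the head is at cell 1.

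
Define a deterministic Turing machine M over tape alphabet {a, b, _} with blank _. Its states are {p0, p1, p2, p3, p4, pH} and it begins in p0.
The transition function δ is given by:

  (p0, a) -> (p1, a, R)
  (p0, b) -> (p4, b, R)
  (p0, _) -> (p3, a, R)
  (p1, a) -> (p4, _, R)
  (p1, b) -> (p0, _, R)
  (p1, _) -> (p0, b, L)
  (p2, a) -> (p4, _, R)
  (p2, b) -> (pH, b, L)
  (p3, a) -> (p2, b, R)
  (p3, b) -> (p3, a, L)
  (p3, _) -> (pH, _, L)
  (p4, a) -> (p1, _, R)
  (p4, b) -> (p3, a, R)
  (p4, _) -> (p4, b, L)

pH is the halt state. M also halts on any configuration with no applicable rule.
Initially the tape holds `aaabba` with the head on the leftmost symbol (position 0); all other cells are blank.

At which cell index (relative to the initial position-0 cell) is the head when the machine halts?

7

p0 | [a]aabba___   read a → write a, move R, go to p1
p1 | a[a]abba___   read a → write _, move R, go to p4
p4 | a_[a]bba___   read a → write _, move R, go to p1
p1 | a__[b]ba___   read b → write _, move R, go to p0
p0 | a___[b]a___   read b → write b, move R, go to p4
p4 | a___b[a]___   read a → write _, move R, go to p1
p1 | a___b_[_]__   read _ → write b, move L, go to p0
p0 | a___b[_]b__   read _ → write a, move R, go to p3
p3 | a___ba[b]__   read b → write a, move L, go to p3
p3 | a___b[a]a__   read a → write b, move R, go to p2
p2 | a___bb[a]__   read a → write _, move R, go to p4
p4 | a___bb_[_]_   read _ → write b, move L, go to p4
p4 | a___bb[_]b_   read _ → write b, move L, go to p4
p4 | a___b[b]bb_   read b → write a, move R, go to p3
p3 | a___ba[b]b_   read b → write a, move L, go to p3
p3 | a___b[a]ab_   read a → write b, move R, go to p2
p2 | a___bb[a]b_   read a → write _, move R, go to p4
p4 | a___bb_[b]_   read b → write a, move R, go to p3
p3 | a___bb_a[_]   read _ → write _, move L, go to pH
pH | a___bb_[a]_
At halt the head is at cell 7.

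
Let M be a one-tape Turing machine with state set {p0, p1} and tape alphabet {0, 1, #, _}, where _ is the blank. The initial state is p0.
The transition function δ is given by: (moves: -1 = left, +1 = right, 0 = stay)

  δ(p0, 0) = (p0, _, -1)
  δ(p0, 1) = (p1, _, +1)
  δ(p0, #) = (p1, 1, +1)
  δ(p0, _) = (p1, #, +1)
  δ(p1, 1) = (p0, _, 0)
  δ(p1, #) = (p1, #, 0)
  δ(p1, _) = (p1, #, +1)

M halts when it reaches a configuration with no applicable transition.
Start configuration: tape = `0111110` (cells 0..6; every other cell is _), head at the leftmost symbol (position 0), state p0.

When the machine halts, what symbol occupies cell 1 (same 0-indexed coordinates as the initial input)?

p0 | _[0]111110   read 0 → write _, move -1, go to p0
p0 | [_]_111110   read _ → write #, move +1, go to p1
p1 | #[_]111110   read _ → write #, move +1, go to p1
p1 | ##[1]11110   read 1 → write _, move 0, go to p0
p0 | ##[_]11110   read _ → write #, move +1, go to p1
p1 | ###[1]1110   read 1 → write _, move 0, go to p0
p0 | ###[_]1110   read _ → write #, move +1, go to p1
p1 | ####[1]110   read 1 → write _, move 0, go to p0
p0 | ####[_]110   read _ → write #, move +1, go to p1
p1 | #####[1]10   read 1 → write _, move 0, go to p0
p0 | #####[_]10   read _ → write #, move +1, go to p1
p1 | ######[1]0   read 1 → write _, move 0, go to p0
p0 | ######[_]0   read _ → write #, move +1, go to p1
p1 | #######[0]
Cell 1 holds # when M halts.

#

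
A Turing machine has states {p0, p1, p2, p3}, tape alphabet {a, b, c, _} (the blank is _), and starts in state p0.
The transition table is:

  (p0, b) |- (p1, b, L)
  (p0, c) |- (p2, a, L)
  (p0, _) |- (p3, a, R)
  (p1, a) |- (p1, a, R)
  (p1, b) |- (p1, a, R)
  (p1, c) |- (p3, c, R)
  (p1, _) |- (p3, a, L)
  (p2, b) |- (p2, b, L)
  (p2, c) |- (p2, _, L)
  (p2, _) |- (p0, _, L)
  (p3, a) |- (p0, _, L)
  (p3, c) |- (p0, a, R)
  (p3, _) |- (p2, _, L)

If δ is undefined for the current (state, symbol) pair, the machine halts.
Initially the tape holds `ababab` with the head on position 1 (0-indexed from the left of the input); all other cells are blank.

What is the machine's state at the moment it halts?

p0 | a[b]abab_   read b → write b, move L, go to p1
p1 | [a]babab_   read a → write a, move R, go to p1
p1 | a[b]abab_   read b → write a, move R, go to p1
p1 | aa[a]bab_   read a → write a, move R, go to p1
p1 | aaa[b]ab_   read b → write a, move R, go to p1
p1 | aaaa[a]b_   read a → write a, move R, go to p1
p1 | aaaaa[b]_   read b → write a, move R, go to p1
p1 | aaaaaa[_]   read _ → write a, move L, go to p3
p3 | aaaaa[a]a   read a → write _, move L, go to p0
p0 | aaaa[a]_a
No transition is defined for (p0, a); M halts in state p0.

p0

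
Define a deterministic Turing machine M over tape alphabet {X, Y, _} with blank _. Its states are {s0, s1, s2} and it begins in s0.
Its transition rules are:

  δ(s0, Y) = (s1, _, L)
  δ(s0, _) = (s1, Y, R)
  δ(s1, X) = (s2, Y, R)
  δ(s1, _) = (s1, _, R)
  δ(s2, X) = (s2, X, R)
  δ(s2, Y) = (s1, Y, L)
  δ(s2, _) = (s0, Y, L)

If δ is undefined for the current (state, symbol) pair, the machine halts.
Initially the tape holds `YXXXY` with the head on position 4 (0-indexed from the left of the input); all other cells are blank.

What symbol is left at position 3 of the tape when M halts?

s0 | YXXX[Y]   read Y → write _, move L, go to s1
s1 | YXX[X]_   read X → write Y, move R, go to s2
s2 | YXXY[_]   read _ → write Y, move L, go to s0
s0 | YXX[Y]Y   read Y → write _, move L, go to s1
s1 | YX[X]_Y   read X → write Y, move R, go to s2
s2 | YXY[_]Y   read _ → write Y, move L, go to s0
s0 | YX[Y]YY   read Y → write _, move L, go to s1
s1 | Y[X]_YY   read X → write Y, move R, go to s2
s2 | YY[_]YY   read _ → write Y, move L, go to s0
s0 | Y[Y]YYY   read Y → write _, move L, go to s1
s1 | [Y]_YYY
Cell 3 holds Y when M halts.

Y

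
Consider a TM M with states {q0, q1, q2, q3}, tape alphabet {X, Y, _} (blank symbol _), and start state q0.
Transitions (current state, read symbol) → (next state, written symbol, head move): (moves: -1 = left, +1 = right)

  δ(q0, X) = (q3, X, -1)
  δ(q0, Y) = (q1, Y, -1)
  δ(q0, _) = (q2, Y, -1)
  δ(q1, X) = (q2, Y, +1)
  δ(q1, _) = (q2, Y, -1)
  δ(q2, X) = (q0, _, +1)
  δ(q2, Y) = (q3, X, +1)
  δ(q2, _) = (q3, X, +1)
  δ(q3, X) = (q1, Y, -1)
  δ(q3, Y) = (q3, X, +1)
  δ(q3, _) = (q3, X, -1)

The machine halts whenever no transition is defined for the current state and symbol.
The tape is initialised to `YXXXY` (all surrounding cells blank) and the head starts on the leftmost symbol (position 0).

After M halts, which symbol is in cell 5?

Y

state=q0 head=0 tape=__[Y]XXXY__   (q0,Y)→(q1,Y,-1)
state=q1 head=-1 tape=_[_]YXXXY__   (q1,_)→(q2,Y,-1)
state=q2 head=-2 tape=[_]YYXXXY__   (q2,_)→(q3,X,+1)
state=q3 head=-1 tape=X[Y]YXXXY__   (q3,Y)→(q3,X,+1)
state=q3 head=0 tape=XX[Y]XXXY__   (q3,Y)→(q3,X,+1)
state=q3 head=1 tape=XXX[X]XXY__   (q3,X)→(q1,Y,-1)
state=q1 head=0 tape=XX[X]YXXY__   (q1,X)→(q2,Y,+1)
state=q2 head=1 tape=XXY[Y]XXY__   (q2,Y)→(q3,X,+1)
state=q3 head=2 tape=XXYX[X]XY__   (q3,X)→(q1,Y,-1)
state=q1 head=1 tape=XXY[X]YXY__   (q1,X)→(q2,Y,+1)
state=q2 head=2 tape=XXYY[Y]XY__   (q2,Y)→(q3,X,+1)
state=q3 head=3 tape=XXYYX[X]Y__   (q3,X)→(q1,Y,-1)
state=q1 head=2 tape=XXYY[X]YY__   (q1,X)→(q2,Y,+1)
state=q2 head=3 tape=XXYYY[Y]Y__   (q2,Y)→(q3,X,+1)
state=q3 head=4 tape=XXYYYX[Y]__   (q3,Y)→(q3,X,+1)
state=q3 head=5 tape=XXYYYXX[_]_   (q3,_)→(q3,X,-1)
state=q3 head=4 tape=XXYYYX[X]X_   (q3,X)→(q1,Y,-1)
state=q1 head=3 tape=XXYYY[X]YX_   (q1,X)→(q2,Y,+1)
state=q2 head=4 tape=XXYYYY[Y]X_   (q2,Y)→(q3,X,+1)
state=q3 head=5 tape=XXYYYYX[X]_   (q3,X)→(q1,Y,-1)
state=q1 head=4 tape=XXYYYY[X]Y_   (q1,X)→(q2,Y,+1)
state=q2 head=5 tape=XXYYYYY[Y]_   (q2,Y)→(q3,X,+1)
state=q3 head=6 tape=XXYYYYYX[_]   (q3,_)→(q3,X,-1)
state=q3 head=5 tape=XXYYYYY[X]X   (q3,X)→(q1,Y,-1)
state=q1 head=4 tape=XXYYYY[Y]YX
Cell 5 holds Y when M halts.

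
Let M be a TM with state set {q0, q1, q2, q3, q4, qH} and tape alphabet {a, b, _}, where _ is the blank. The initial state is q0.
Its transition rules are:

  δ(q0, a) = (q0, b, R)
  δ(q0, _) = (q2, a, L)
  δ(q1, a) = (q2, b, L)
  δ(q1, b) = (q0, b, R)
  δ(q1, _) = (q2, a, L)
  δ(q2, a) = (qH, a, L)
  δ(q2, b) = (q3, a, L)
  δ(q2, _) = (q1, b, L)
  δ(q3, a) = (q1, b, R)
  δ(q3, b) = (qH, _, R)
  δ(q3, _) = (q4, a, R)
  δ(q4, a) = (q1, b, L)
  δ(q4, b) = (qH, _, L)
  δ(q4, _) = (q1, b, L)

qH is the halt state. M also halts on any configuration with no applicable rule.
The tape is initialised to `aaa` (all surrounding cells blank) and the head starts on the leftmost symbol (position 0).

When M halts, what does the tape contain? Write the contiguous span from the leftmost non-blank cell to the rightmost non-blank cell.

q0 | [a]aa_   read a → write b, move R, go to q0
q0 | b[a]a_   read a → write b, move R, go to q0
q0 | bb[a]_   read a → write b, move R, go to q0
q0 | bbb[_]   read _ → write a, move L, go to q2
q2 | bb[b]a   read b → write a, move L, go to q3
q3 | b[b]aa   read b → write _, move R, go to qH
qH | b_[a]a
The non-blank tape span at halt is b_aa.

b_aa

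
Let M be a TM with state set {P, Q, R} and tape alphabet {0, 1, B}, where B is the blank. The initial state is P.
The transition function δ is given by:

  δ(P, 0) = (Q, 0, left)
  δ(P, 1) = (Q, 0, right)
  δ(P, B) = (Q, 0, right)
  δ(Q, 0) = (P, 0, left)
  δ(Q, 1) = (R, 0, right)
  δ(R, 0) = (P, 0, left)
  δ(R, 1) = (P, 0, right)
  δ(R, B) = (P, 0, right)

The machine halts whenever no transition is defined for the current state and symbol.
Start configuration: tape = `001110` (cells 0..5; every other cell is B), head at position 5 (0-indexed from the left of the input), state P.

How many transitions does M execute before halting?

state=P head=5 tape=B00111[0]   (P,0)→(Q,0,left)
state=Q head=4 tape=B0011[1]0   (Q,1)→(R,0,right)
state=R head=5 tape=B00110[0]   (R,0)→(P,0,left)
state=P head=4 tape=B0011[0]0   (P,0)→(Q,0,left)
state=Q head=3 tape=B001[1]00   (Q,1)→(R,0,right)
state=R head=4 tape=B0010[0]0   (R,0)→(P,0,left)
state=P head=3 tape=B001[0]00   (P,0)→(Q,0,left)
state=Q head=2 tape=B00[1]000   (Q,1)→(R,0,right)
state=R head=3 tape=B000[0]00   (R,0)→(P,0,left)
state=P head=2 tape=B00[0]000   (P,0)→(Q,0,left)
state=Q head=1 tape=B0[0]0000   (Q,0)→(P,0,left)
state=P head=0 tape=B[0]00000   (P,0)→(Q,0,left)
state=Q head=-1 tape=[B]000000
M halts after 12 transitions.

12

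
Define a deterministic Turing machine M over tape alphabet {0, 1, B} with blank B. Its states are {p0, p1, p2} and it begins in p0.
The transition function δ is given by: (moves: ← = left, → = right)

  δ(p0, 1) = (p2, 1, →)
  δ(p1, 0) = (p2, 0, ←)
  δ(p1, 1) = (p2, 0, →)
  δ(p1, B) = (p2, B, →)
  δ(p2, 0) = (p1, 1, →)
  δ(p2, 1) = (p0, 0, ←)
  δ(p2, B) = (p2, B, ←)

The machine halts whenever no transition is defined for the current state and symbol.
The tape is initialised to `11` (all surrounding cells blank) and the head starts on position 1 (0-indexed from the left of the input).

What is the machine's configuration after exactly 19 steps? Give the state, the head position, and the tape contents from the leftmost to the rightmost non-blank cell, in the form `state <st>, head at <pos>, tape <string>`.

state p2, head at 2, tape 11

state=p0 head=1 tape=1[1]BB   (p0,1)→(p2,1,→)
state=p2 head=2 tape=11[B]B   (p2,B)→(p2,B,←)
state=p2 head=1 tape=1[1]BB   (p2,1)→(p0,0,←)
state=p0 head=0 tape=[1]0BB   (p0,1)→(p2,1,→)
state=p2 head=1 tape=1[0]BB   (p2,0)→(p1,1,→)
state=p1 head=2 tape=11[B]B   (p1,B)→(p2,B,→)
state=p2 head=3 tape=11B[B]   (p2,B)→(p2,B,←)
state=p2 head=2 tape=11[B]B   (p2,B)→(p2,B,←)
state=p2 head=1 tape=1[1]BB   (p2,1)→(p0,0,←)
state=p0 head=0 tape=[1]0BB   (p0,1)→(p2,1,→)
state=p2 head=1 tape=1[0]BB   (p2,0)→(p1,1,→)
state=p1 head=2 tape=11[B]B   (p1,B)→(p2,B,→)
state=p2 head=3 tape=11B[B]   (p2,B)→(p2,B,←)
state=p2 head=2 tape=11[B]B   (p2,B)→(p2,B,←)
state=p2 head=1 tape=1[1]BB   (p2,1)→(p0,0,←)
state=p0 head=0 tape=[1]0BB   (p0,1)→(p2,1,→)
state=p2 head=1 tape=1[0]BB   (p2,0)→(p1,1,→)
state=p1 head=2 tape=11[B]B   (p1,B)→(p2,B,→)
state=p2 head=3 tape=11B[B]   (p2,B)→(p2,B,←)
state=p2 head=2 tape=11[B]B
After 19 steps: state p2, head at 2, tape 11.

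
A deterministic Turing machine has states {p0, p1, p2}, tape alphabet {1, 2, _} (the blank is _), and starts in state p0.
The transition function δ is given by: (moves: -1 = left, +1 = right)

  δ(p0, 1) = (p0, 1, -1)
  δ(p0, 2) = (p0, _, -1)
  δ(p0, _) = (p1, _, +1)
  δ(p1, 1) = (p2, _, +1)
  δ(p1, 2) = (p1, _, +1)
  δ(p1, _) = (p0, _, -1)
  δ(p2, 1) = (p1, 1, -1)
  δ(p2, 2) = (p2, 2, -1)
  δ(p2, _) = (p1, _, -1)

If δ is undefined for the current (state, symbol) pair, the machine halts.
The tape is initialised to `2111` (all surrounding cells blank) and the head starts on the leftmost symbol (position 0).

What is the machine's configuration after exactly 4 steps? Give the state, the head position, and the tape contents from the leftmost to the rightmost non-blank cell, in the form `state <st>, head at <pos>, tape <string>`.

p0 | _[2]111   read 2 → write _, move -1, go to p0
p0 | [_]_111   read _ → write _, move +1, go to p1
p1 | _[_]111   read _ → write _, move -1, go to p0
p0 | [_]_111   read _ → write _, move +1, go to p1
p1 | _[_]111
After 4 steps: state p1, head at 0, tape 111.

state p1, head at 0, tape 111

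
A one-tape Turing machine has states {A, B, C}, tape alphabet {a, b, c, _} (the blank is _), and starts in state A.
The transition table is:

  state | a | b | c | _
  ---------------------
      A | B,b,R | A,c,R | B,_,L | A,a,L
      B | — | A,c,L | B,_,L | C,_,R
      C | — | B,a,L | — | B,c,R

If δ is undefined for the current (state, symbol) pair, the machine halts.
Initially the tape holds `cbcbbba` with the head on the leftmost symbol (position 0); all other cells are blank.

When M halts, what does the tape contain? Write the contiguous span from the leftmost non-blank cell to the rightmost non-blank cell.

c_cbbba

A | _[c]bcbbba   read c → write _, move L, go to B
B | [_]_bcbbba   read _ → write _, move R, go to C
C | _[_]bcbbba   read _ → write c, move R, go to B
B | _c[b]cbbba   read b → write c, move L, go to A
A | _[c]ccbbba   read c → write _, move L, go to B
B | [_]_ccbbba   read _ → write _, move R, go to C
C | _[_]ccbbba   read _ → write c, move R, go to B
B | _c[c]cbbba   read c → write _, move L, go to B
B | _[c]_cbbba   read c → write _, move L, go to B
B | [_]__cbbba   read _ → write _, move R, go to C
C | _[_]_cbbba   read _ → write c, move R, go to B
B | _c[_]cbbba   read _ → write _, move R, go to C
C | _c_[c]bbba
The non-blank tape span at halt is c_cbbba.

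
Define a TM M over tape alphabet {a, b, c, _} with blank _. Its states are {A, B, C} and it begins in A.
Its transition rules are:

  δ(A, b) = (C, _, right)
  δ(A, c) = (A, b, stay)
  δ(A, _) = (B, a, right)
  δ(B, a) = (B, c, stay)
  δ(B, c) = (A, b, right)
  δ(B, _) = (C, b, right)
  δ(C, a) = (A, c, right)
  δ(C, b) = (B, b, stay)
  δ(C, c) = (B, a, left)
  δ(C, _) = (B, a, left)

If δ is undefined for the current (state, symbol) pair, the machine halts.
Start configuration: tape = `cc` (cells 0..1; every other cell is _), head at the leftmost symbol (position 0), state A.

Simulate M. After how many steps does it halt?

8

A | [c]c___   read c → write b, move stay, go to A
A | [b]c___   read b → write _, move right, go to C
C | _[c]___   read c → write a, move left, go to B
B | [_]a___   read _ → write b, move right, go to C
C | b[a]___   read a → write c, move right, go to A
A | bc[_]__   read _ → write a, move right, go to B
B | bca[_]_   read _ → write b, move right, go to C
C | bcab[_]   read _ → write a, move left, go to B
B | bca[b]a
M halts after 8 transitions.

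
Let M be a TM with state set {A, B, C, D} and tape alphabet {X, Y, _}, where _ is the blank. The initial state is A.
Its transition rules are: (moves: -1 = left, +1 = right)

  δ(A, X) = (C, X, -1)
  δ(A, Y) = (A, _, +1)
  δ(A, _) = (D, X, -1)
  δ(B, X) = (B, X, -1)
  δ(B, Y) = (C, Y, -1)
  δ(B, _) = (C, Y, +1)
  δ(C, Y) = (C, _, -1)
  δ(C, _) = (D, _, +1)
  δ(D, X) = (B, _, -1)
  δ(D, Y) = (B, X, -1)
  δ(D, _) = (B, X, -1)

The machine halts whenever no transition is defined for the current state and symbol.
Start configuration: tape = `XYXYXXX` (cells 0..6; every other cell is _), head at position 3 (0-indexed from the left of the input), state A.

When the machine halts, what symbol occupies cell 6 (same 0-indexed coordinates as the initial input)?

Y

A | XYX[Y]XXX_   read Y → write _, move +1, go to A
A | XYX_[X]XX_   read X → write X, move -1, go to C
C | XYX[_]XXX_   read _ → write _, move +1, go to D
D | XYX_[X]XX_   read X → write _, move -1, go to B
B | XYX[_]_XX_   read _ → write Y, move +1, go to C
C | XYXY[_]XX_   read _ → write _, move +1, go to D
D | XYXY_[X]X_   read X → write _, move -1, go to B
B | XYXY[_]_X_   read _ → write Y, move +1, go to C
C | XYXYY[_]X_   read _ → write _, move +1, go to D
D | XYXYY_[X]_   read X → write _, move -1, go to B
B | XYXYY[_]__   read _ → write Y, move +1, go to C
C | XYXYYY[_]_   read _ → write _, move +1, go to D
D | XYXYYY_[_]   read _ → write X, move -1, go to B
B | XYXYYY[_]X   read _ → write Y, move +1, go to C
C | XYXYYYY[X]
Cell 6 holds Y when M halts.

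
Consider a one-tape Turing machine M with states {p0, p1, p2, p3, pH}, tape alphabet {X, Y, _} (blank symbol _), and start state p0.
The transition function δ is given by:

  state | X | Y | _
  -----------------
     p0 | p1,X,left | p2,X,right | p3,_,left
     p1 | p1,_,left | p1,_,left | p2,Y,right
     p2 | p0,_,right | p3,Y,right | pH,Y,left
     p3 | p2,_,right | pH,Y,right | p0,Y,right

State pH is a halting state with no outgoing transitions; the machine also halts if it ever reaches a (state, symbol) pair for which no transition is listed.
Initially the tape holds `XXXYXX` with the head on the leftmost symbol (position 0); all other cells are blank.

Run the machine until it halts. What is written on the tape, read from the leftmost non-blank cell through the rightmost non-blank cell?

state=p0 head=0 tape=_[X]XXYXX_   (p0,X)→(p1,X,left)
state=p1 head=-1 tape=[_]XXXYXX_   (p1,_)→(p2,Y,right)
state=p2 head=0 tape=Y[X]XXYXX_   (p2,X)→(p0,_,right)
state=p0 head=1 tape=Y_[X]XYXX_   (p0,X)→(p1,X,left)
state=p1 head=0 tape=Y[_]XXYXX_   (p1,_)→(p2,Y,right)
state=p2 head=1 tape=YY[X]XYXX_   (p2,X)→(p0,_,right)
state=p0 head=2 tape=YY_[X]YXX_   (p0,X)→(p1,X,left)
state=p1 head=1 tape=YY[_]XYXX_   (p1,_)→(p2,Y,right)
state=p2 head=2 tape=YYY[X]YXX_   (p2,X)→(p0,_,right)
state=p0 head=3 tape=YYY_[Y]XX_   (p0,Y)→(p2,X,right)
state=p2 head=4 tape=YYY_X[X]X_   (p2,X)→(p0,_,right)
state=p0 head=5 tape=YYY_X_[X]_   (p0,X)→(p1,X,left)
state=p1 head=4 tape=YYY_X[_]X_   (p1,_)→(p2,Y,right)
state=p2 head=5 tape=YYY_XY[X]_   (p2,X)→(p0,_,right)
state=p0 head=6 tape=YYY_XY_[_]   (p0,_)→(p3,_,left)
state=p3 head=5 tape=YYY_XY[_]_   (p3,_)→(p0,Y,right)
state=p0 head=6 tape=YYY_XYY[_]   (p0,_)→(p3,_,left)
state=p3 head=5 tape=YYY_XY[Y]_   (p3,Y)→(pH,Y,right)
state=pH head=6 tape=YYY_XYY[_]
The non-blank tape span at halt is YYY_XYY.

YYY_XYY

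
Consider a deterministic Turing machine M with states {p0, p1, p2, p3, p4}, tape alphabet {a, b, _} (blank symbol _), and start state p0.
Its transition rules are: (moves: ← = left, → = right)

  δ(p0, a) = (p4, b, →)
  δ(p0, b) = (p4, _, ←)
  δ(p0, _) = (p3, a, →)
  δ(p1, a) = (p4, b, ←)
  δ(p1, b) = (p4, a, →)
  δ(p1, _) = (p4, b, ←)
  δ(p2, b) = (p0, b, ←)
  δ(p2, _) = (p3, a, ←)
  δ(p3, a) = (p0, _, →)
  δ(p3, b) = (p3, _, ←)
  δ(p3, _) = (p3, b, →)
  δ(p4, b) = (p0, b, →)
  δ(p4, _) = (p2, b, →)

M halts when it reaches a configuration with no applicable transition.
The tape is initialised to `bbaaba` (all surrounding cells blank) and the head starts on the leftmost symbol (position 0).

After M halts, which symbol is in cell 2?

b

p0 | ___[b]baaba   read b → write _, move ←, go to p4
p4 | __[_]_baaba   read _ → write b, move →, go to p2
p2 | __b[_]baaba   read _ → write a, move ←, go to p3
p3 | __[b]abaaba   read b → write _, move ←, go to p3
p3 | _[_]_abaaba   read _ → write b, move →, go to p3
p3 | _b[_]abaaba   read _ → write b, move →, go to p3
p3 | _bb[a]baaba   read a → write _, move →, go to p0
p0 | _bb_[b]aaba   read b → write _, move ←, go to p4
p4 | _bb[_]_aaba   read _ → write b, move →, go to p2
p2 | _bbb[_]aaba   read _ → write a, move ←, go to p3
p3 | _bb[b]aaaba   read b → write _, move ←, go to p3
p3 | _b[b]_aaaba   read b → write _, move ←, go to p3
p3 | _[b]__aaaba   read b → write _, move ←, go to p3
p3 | [_]___aaaba   read _ → write b, move →, go to p3
p3 | b[_]__aaaba   read _ → write b, move →, go to p3
p3 | bb[_]_aaaba   read _ → write b, move →, go to p3
p3 | bbb[_]aaaba   read _ → write b, move →, go to p3
p3 | bbbb[a]aaba   read a → write _, move →, go to p0
p0 | bbbb_[a]aba   read a → write b, move →, go to p4
p4 | bbbb_b[a]ba
Cell 2 holds b when M halts.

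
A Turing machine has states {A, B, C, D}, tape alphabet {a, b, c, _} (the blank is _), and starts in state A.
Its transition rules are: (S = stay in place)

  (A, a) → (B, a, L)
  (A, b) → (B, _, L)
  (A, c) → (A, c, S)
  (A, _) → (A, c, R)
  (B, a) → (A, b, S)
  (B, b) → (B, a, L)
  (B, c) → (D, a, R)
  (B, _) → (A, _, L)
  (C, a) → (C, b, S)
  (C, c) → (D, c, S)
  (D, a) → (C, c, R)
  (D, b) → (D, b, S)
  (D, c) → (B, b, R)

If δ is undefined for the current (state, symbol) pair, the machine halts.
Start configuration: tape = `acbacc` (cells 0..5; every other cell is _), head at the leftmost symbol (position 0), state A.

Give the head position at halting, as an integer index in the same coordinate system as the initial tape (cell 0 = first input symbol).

state=A head=0 tape=__[a]cbacc   (A,a)→(B,a,L)
state=B head=-1 tape=_[_]acbacc   (B,_)→(A,_,L)
state=A head=-2 tape=[_]_acbacc   (A,_)→(A,c,R)
state=A head=-1 tape=c[_]acbacc   (A,_)→(A,c,R)
state=A head=0 tape=cc[a]cbacc   (A,a)→(B,a,L)
state=B head=-1 tape=c[c]acbacc   (B,c)→(D,a,R)
state=D head=0 tape=ca[a]cbacc   (D,a)→(C,c,R)
state=C head=1 tape=cac[c]bacc   (C,c)→(D,c,S)
state=D head=1 tape=cac[c]bacc   (D,c)→(B,b,R)
state=B head=2 tape=cacb[b]acc   (B,b)→(B,a,L)
state=B head=1 tape=cac[b]aacc   (B,b)→(B,a,L)
state=B head=0 tape=ca[c]aaacc   (B,c)→(D,a,R)
state=D head=1 tape=caa[a]aacc   (D,a)→(C,c,R)
state=C head=2 tape=caac[a]acc   (C,a)→(C,b,S)
state=C head=2 tape=caac[b]acc
At halt the head is at cell 2.

2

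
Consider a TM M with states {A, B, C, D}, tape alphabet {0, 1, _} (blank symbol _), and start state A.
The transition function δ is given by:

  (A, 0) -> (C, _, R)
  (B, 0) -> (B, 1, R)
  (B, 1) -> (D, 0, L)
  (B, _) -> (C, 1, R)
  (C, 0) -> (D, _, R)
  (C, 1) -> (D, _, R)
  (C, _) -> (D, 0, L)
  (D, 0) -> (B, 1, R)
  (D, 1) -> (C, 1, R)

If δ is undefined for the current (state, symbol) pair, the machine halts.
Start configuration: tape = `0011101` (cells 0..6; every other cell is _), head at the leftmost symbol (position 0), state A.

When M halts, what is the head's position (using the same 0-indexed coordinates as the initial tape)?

A | [0]011101__   read 0 → write _, move R, go to C
C | _[0]11101__   read 0 → write _, move R, go to D
D | __[1]1101__   read 1 → write 1, move R, go to C
C | __1[1]101__   read 1 → write _, move R, go to D
D | __1_[1]01__   read 1 → write 1, move R, go to C
C | __1_1[0]1__   read 0 → write _, move R, go to D
D | __1_1_[1]__   read 1 → write 1, move R, go to C
C | __1_1_1[_]_   read _ → write 0, move L, go to D
D | __1_1_[1]0_   read 1 → write 1, move R, go to C
C | __1_1_1[0]_   read 0 → write _, move R, go to D
D | __1_1_1_[_]
At halt the head is at cell 8.

8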